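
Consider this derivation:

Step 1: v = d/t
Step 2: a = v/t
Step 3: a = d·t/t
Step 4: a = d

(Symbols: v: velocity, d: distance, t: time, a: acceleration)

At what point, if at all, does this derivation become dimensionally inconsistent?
Step 3

Step 1: v = d/t → LHS [L T^-1], RHS [L T^-1] ✓
Step 2: a = v/t → LHS [L T^-2], RHS [L T^-2] ✓
Step 3: a = d·t/t → LHS [L T^-2], RHS [L] ✗

The first dimensional inconsistency appears in step 3: a = d·t/t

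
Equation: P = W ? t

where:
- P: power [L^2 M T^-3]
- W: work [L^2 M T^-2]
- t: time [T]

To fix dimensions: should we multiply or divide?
division (÷): P = W ÷ t

P [L^2 M T^-3]; W [L^2 M T^-2]; t [T].
W × t → [L^2 M T^-1] ✗
W ÷ t → [L^2 M T^-3] ✓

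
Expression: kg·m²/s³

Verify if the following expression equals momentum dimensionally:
No

The expression kg·m²/s³ has dimensions [L^2 M T^-3], but momentum has dimensions [L M T^-1].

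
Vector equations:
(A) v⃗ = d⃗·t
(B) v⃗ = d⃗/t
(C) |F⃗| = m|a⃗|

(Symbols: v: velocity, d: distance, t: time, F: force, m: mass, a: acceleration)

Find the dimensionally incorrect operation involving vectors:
(A) v⃗ = d⃗·t

(A) v⃗ = d⃗·t: LHS [L T^-1], RHS [L T] ✗ — velocity is displacement per time; should be d⃗/t
(B) v⃗ = d⃗/t: LHS [L T^-1], RHS [L T^-1] ✓ — displacement (vector) divided by time (scalar)
(C) |F⃗| = m|a⃗|: LHS [L M T^-2], RHS [L M T^-2] ✓ — magnitudes of vectors are scalars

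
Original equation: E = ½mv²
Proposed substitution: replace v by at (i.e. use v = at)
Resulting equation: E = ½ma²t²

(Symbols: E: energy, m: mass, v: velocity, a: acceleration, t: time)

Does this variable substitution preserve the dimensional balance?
Yes

[v] = [L T^-1] and [at] = [L T^-1]. These match, so the substitution replaces a quantity by one of the same dimensions and the result E = ½ma²t² has LHS [L^2 M T^-2] vs RHS [L^2 M T^-2] — still consistent.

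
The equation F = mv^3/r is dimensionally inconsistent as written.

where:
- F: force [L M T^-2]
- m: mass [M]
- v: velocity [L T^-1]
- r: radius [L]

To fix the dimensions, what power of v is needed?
The exponent of v should be 2: F = mv^2/r

The LHS F has dimensions [L M T^-2]; v has dimensions [L T^-1].
As written, the RHS mv^3/r (exponent 3 on v) has dimensions [L^2 M T^-3], which does not match.
With exponent 2, the RHS mv^2/r has dimensions [L M T^-2], matching the LHS.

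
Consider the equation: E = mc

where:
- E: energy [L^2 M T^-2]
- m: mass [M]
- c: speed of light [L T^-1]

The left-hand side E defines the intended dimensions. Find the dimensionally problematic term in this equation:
The right-hand side term mc

E has dimensions [L^2 M T^-2], but mc has dimensions [L M T^-1], so the term mc is dimensionally wrong for E.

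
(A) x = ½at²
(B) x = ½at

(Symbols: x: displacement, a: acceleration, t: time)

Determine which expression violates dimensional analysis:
(B)

(A) x = ½at²: LHS [L], RHS [L] ✓
(B) x = ½at: LHS [L], RHS [L T^-1] ✗

Expression (B) x = ½at is dimensionally incorrect.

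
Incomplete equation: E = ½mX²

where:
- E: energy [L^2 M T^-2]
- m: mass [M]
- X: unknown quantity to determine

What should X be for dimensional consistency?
X = v (velocity), dimensions [L T^-1]

E has dimensions [L^2 M T^-2]; the rest of the RHS (½m) has dimensions [M].
So X² must have dimensions [L^2 T^-2], i.e. X has dimensions [L T^-1] — X = v (velocity).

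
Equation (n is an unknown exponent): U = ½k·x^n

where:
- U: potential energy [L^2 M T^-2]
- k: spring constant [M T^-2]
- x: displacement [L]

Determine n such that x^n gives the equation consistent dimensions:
n = 2

U has dimensions [L^2 M T^-2]; x has dimensions [L].
The rest of the RHS has dimensions [M T^-2], so x^n must supply [L^2].
With n = 2: ½k·x^2 has dimensions [L^2 M T^-2], matching the LHS ✓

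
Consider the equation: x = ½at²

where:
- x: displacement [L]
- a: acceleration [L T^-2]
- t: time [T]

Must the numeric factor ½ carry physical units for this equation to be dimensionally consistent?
No

x has dimensions [L] and at² already has dimensions [L], so the equation balances without ½ contributing any dimensions. ½ is a pure (dimensionless) number; changing or removing it would not affect dimensional consistency.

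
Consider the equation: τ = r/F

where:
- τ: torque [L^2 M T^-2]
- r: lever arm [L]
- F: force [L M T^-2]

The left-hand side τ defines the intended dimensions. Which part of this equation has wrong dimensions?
The right-hand side term r/F

τ has dimensions [L^2 M T^-2], but r/F has dimensions [M^-1 T^2], so the term r/F is dimensionally wrong for τ.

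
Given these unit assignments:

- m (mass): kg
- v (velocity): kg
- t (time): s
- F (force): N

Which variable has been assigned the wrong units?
v

The variable v (velocity) should have units m/s, not kg.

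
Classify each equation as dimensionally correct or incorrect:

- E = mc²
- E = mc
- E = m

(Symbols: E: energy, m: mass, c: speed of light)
Dimensionally correct: E = mc²
Dimensionally incorrect: E = mc, E = m
Ordered (correct first, then incorrect): E = mc², E = mc, E = m

- E = mc²: LHS [L^2 M T^-2], RHS [L^2 M T^-2] → correct ✓
- E = mc: LHS [L^2 M T^-2], RHS [L M T^-1] → incorrect ✗
- E = m: LHS [L^2 M T^-2], RHS [M] → incorrect ✗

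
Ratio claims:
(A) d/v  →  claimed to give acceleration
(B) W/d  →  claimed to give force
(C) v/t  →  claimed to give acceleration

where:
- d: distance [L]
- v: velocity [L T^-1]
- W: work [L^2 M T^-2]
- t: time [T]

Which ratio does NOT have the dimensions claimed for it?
(A) d/v does not give acceleration

(A) d/v: [T] ≠ acceleration [L T^-2] ✗
(B) W/d: [L M T^-2] = force [L M T^-2] ✓
(C) v/t: [L T^-2] = acceleration [L T^-2] ✓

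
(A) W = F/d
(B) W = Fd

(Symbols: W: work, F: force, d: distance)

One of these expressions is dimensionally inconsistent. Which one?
(A)

(A) W = F/d: LHS [L^2 M T^-2], RHS [M T^-2] ✗
(B) W = Fd: LHS [L^2 M T^-2], RHS [L^2 M T^-2] ✓

Expression (A) W = F/d is dimensionally incorrect.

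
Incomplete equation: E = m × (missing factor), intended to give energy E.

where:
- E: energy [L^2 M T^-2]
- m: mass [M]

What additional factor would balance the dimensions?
v² (velocity squared), dimensions [L^2 T^-2]

E has dimensions [L^2 M T^-2] and m has dimensions [M].
The missing factor must have dimensions [L^2 M T^-2] / [M] = [L^2 T^-2], i.e. velocity squared (v²).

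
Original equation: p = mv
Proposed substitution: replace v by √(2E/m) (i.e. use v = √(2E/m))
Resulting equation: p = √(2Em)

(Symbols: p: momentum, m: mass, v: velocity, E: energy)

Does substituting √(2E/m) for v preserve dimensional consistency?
Yes

[v] = [L T^-1] and [√(2E/m)] = [L T^-1]. These match, so the substitution replaces a quantity by one of the same dimensions and the result p = √(2Em) has LHS [L M T^-1] vs RHS [L M T^-1] — still consistent.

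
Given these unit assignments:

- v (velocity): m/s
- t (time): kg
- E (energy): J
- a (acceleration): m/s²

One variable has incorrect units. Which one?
t

The variable t (time) should have units s, not kg.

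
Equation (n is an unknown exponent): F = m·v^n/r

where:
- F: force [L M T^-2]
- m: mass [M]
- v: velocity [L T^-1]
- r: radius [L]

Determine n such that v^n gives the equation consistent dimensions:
n = 2

F has dimensions [L M T^-2]; v has dimensions [L T^-1].
The rest of the RHS has dimensions [L^-1 M], so v^n must supply [L^2 T^-2].
With n = 2: m·v^2/r has dimensions [L M T^-2], matching the LHS ✓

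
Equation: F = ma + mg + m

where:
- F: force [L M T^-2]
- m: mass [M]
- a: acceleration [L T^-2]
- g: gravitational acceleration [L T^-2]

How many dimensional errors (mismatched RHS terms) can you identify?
1

LHS F: [L M T^-2]
- ma: [L M T^-2] ✓
- mg: [L M T^-2] ✓
- m: [M] ✗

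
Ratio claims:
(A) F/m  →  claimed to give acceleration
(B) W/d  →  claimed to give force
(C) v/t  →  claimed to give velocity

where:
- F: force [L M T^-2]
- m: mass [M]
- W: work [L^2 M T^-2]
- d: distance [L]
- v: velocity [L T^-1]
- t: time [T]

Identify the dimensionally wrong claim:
(C) v/t does not give velocity

(A) F/m: [L T^-2] = acceleration [L T^-2] ✓
(B) W/d: [L M T^-2] = force [L M T^-2] ✓
(C) v/t: [L T^-2] ≠ velocity [L T^-1] ✗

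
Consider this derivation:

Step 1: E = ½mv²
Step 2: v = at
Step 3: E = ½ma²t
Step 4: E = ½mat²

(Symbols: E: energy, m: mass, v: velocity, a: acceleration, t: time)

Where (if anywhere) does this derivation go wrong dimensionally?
Step 3

Step 1: E = ½mv² → LHS [L^2 M T^-2], RHS [L^2 M T^-2] ✓
Step 2: v = at → LHS [L T^-1], RHS [L T^-1] ✓
Step 3: E = ½ma²t → LHS [L^2 M T^-2], RHS [L^2 M T^-3] ✗

The first dimensional inconsistency appears in step 3: E = ½ma²t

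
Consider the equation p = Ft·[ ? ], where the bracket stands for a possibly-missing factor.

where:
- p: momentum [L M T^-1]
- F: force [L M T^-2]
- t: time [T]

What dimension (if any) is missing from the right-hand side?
Nothing is missing — the bracketed factor must be dimensionless.

p has dimensions [L M T^-1] and Ft already has dimensions [L M T^-1], so p = Ft is dimensionally complete.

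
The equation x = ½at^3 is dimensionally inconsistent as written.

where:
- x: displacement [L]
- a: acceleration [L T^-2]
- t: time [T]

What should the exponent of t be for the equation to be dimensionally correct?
The exponent of t should be 2: x = ½at^2

The LHS x has dimensions [L]; t has dimensions [T].
As written, the RHS ½at^3 (exponent 3 on t) has dimensions [L T], which does not match.
With exponent 2, the RHS ½at^2 has dimensions [L], matching the LHS.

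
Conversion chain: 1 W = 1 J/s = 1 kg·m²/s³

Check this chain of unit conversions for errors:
The chain is correct (no errors).

Correct: Watt is Joule per second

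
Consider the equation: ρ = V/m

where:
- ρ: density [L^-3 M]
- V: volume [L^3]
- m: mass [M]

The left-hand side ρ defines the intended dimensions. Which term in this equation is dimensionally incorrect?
The right-hand side term V/m

ρ has dimensions [L^-3 M], but V/m has dimensions [L^3 M^-1], so the term V/m is dimensionally wrong for ρ.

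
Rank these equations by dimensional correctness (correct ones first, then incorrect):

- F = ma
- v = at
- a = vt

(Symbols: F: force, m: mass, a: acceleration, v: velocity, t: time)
Dimensionally correct: F = ma, v = at
Dimensionally incorrect: a = vt
Ordered (correct first, then incorrect): F = ma, v = at, a = vt

- F = ma: LHS [L M T^-2], RHS [L M T^-2] → correct ✓
- v = at: LHS [L T^-1], RHS [L T^-1] → correct ✓
- a = vt: LHS [L T^-2], RHS [L] → incorrect ✗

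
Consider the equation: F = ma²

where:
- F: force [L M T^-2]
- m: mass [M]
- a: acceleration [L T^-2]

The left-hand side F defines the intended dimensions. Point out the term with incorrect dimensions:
The right-hand side term ma²

F has dimensions [L M T^-2], but ma² has dimensions [L^2 M T^-4], so the term ma² is dimensionally wrong for F.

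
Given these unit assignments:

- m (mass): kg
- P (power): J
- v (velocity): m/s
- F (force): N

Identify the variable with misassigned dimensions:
P

The variable P (power) should have units W, not J.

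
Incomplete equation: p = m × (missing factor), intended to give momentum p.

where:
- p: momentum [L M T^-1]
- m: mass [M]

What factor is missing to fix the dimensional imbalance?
v (velocity), dimensions [L T^-1]

p has dimensions [L M T^-1] and m has dimensions [M].
The missing factor must have dimensions [L M T^-1] / [M] = [L T^-1], i.e. velocity (v).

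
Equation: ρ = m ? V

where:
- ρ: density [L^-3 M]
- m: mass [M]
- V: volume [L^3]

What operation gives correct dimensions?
division (÷): ρ = m ÷ V

ρ [L^-3 M]; m [M]; V [L^3].
m × V → [L^3 M] ✗
m ÷ V → [L^-3 M] ✓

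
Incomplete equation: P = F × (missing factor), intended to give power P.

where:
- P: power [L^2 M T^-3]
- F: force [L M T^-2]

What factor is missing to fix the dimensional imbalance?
v (velocity), dimensions [L T^-1]

P has dimensions [L^2 M T^-3] and F has dimensions [L M T^-2].
The missing factor must have dimensions [L^2 M T^-3] / [L M T^-2] = [L T^-1], i.e. velocity (v).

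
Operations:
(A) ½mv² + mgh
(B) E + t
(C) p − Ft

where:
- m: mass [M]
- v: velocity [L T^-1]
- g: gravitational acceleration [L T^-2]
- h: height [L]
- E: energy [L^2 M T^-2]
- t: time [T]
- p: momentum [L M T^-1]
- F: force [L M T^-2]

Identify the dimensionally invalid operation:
(B) E + t

(A) ½mv² + mgh: ½mv² [L^2 M T^-2] and mgh [L^2 M T^-2] — same dimensions ✓
(B) E + t: E [L^2 M T^-2] and t [T] — different dimensions cannot be added/subtracted ✗
(C) p − Ft: p [L M T^-1] and Ft [L M T^-1] — same dimensions ✓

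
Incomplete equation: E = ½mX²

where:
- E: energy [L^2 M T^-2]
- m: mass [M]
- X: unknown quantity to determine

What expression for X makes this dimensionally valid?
X = v (velocity), dimensions [L T^-1]

E has dimensions [L^2 M T^-2]; the rest of the RHS (½m) has dimensions [M].
So X² must have dimensions [L^2 T^-2], i.e. X has dimensions [L T^-1] — X = v (velocity).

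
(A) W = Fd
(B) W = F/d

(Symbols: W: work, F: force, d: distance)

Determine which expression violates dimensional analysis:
(B)

(A) W = Fd: LHS [L^2 M T^-2], RHS [L^2 M T^-2] ✓
(B) W = F/d: LHS [L^2 M T^-2], RHS [M T^-2] ✗

Expression (B) W = F/d is dimensionally incorrect.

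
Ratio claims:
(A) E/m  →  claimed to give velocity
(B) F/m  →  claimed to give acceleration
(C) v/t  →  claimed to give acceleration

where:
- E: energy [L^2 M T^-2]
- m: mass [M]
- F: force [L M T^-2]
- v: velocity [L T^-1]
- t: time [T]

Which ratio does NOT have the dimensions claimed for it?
(A) E/m does not give velocity

(A) E/m: [L^2 T^-2] ≠ velocity [L T^-1] ✗
(B) F/m: [L T^-2] = acceleration [L T^-2] ✓
(C) v/t: [L T^-2] = acceleration [L T^-2] ✓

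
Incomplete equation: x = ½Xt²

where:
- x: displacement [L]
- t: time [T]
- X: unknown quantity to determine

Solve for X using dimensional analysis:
X = a (acceleration), dimensions [L T^-2]

x has dimensions [L]; the rest of the RHS (½ t²) has dimensions [T^2].
So X must have dimensions [L T^-2] — X = a (acceleration).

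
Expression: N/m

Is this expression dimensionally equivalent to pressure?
No

The expression N/m has dimensions [M T^-2], but pressure has dimensions [L^-1 M T^-2].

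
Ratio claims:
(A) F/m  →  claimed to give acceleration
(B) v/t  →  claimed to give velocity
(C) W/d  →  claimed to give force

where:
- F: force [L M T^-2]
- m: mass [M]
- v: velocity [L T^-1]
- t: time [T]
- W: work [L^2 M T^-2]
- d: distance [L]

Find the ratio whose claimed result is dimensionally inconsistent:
(B) v/t does not give velocity

(A) F/m: [L T^-2] = acceleration [L T^-2] ✓
(B) v/t: [L T^-2] ≠ velocity [L T^-1] ✗
(C) W/d: [L M T^-2] = force [L M T^-2] ✓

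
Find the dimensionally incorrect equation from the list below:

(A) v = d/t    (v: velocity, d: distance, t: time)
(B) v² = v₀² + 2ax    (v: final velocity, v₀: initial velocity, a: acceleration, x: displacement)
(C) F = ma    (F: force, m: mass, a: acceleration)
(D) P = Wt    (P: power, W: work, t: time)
(D) P = Wt

The equation (D) P = Wt is dimensionally incorrect.

LHS (P): [L^2 M T^-3]
RHS (Wt): [L^2 M T^-1] ✗

The dimensions do not match. The other three equations balance.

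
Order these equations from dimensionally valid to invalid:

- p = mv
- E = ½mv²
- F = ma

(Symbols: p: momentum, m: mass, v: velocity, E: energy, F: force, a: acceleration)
Dimensionally correct: p = mv, E = ½mv², F = ma
Dimensionally incorrect: none
Ordered (correct first, then incorrect): p = mv, E = ½mv², F = ma

- p = mv: LHS [L M T^-1], RHS [L M T^-1] → correct ✓
- E = ½mv²: LHS [L^2 M T^-2], RHS [L^2 M T^-2] → correct ✓
- F = ma: LHS [L M T^-2], RHS [L M T^-2] → correct ✓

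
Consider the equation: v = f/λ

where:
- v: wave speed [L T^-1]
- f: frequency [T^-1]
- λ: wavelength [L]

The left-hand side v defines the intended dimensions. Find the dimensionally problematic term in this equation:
The right-hand side term f/λ

v has dimensions [L T^-1], but f/λ has dimensions [L^-1 T^-1], so the term f/λ is dimensionally wrong for v.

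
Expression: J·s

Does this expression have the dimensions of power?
No

The expression J·s has dimensions [L^2 M T^-1], but power has dimensions [L^2 M T^-3].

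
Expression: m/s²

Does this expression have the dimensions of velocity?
No

The expression m/s² has dimensions [L T^-2], but velocity has dimensions [L T^-1].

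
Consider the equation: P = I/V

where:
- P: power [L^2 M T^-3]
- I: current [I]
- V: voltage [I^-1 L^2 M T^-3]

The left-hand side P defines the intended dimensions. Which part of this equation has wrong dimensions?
The right-hand side term I/V

P has dimensions [L^2 M T^-3], but I/V has dimensions [I^2 L^-2 M^-1 T^3], so the term I/V is dimensionally wrong for P.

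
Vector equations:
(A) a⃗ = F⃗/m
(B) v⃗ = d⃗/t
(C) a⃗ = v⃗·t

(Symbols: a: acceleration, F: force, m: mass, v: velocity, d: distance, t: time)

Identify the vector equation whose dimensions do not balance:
(C) a⃗ = v⃗·t

(A) a⃗ = F⃗/m: LHS [L T^-2], RHS [L T^-2] ✓ — force (vector) divided by mass (scalar)
(B) v⃗ = d⃗/t: LHS [L T^-1], RHS [L T^-1] ✓ — displacement (vector) divided by time (scalar)
(C) a⃗ = v⃗·t: LHS [L T^-2], RHS [L] ✗ — acceleration is velocity per time; should be v⃗/t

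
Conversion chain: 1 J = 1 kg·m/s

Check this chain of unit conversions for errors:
The chain is incorrect (it contains an error).

Incorrect: Joule is kg·m²/s², not kg·m/s (that is momentum)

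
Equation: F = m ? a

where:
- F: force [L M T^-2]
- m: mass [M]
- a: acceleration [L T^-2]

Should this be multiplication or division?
multiplication (×): F = m × a

F [L M T^-2]; m [M]; a [L T^-2].
m × a → [L M T^-2] ✓
m ÷ a → [L^-1 M T^2] ✗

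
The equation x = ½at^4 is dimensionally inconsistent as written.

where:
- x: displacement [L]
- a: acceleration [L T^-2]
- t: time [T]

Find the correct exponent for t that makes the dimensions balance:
The exponent of t should be 2: x = ½at^2

The LHS x has dimensions [L]; t has dimensions [T].
As written, the RHS ½at^4 (exponent 4 on t) has dimensions [L T^2], which does not match.
With exponent 2, the RHS ½at^2 has dimensions [L], matching the LHS.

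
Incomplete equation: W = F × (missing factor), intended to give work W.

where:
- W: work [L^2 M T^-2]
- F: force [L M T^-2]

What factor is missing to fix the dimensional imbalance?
d (distance), dimensions [L]

W has dimensions [L^2 M T^-2] and F has dimensions [L M T^-2].
The missing factor must have dimensions [L^2 M T^-2] / [L M T^-2] = [L], i.e. distance (d).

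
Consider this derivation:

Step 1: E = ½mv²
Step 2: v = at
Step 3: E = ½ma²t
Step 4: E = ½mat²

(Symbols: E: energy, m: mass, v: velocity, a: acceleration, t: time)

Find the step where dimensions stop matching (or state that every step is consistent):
Step 3

Step 1: E = ½mv² → LHS [L^2 M T^-2], RHS [L^2 M T^-2] ✓
Step 2: v = at → LHS [L T^-1], RHS [L T^-1] ✓
Step 3: E = ½ma²t → LHS [L^2 M T^-2], RHS [L^2 M T^-3] ✗

The first dimensional inconsistency appears in step 3: E = ½ma²t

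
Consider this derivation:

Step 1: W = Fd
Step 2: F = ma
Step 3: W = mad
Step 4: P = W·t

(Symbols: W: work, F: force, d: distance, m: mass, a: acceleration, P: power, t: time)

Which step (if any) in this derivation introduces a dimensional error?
Step 4

Step 1: W = Fd → LHS [L^2 M T^-2], RHS [L^2 M T^-2] ✓
Step 2: F = ma → LHS [L M T^-2], RHS [L M T^-2] ✓
Step 3: W = mad → LHS [L^2 M T^-2], RHS [L^2 M T^-2] ✓
Step 4: P = W·t → LHS [L^2 M T^-3], RHS [L^2 M T^-1] ✗

The first dimensional inconsistency appears in step 4: P = W·t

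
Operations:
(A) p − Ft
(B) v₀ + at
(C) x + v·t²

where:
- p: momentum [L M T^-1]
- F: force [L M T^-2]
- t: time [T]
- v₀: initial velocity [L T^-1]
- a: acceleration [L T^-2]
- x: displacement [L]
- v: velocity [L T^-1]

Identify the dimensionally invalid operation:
(C) x + v·t²

(A) p − Ft: p [L M T^-1] and Ft [L M T^-1] — same dimensions ✓
(B) v₀ + at: v₀ [L T^-1] and at [L T^-1] — same dimensions ✓
(C) x + v·t²: x [L] and v·t² [L T] — different dimensions cannot be added/subtracted ✗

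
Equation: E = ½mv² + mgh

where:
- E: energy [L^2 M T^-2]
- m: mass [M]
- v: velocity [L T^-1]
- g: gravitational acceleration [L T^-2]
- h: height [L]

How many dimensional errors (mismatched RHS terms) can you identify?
0

LHS E: [L^2 M T^-2]
- ½mv²: [L^2 M T^-2] ✓
- mgh: [L^2 M T^-2] ✓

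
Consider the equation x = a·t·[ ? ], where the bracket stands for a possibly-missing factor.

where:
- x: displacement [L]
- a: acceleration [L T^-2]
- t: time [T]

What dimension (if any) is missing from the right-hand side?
[T] — time (e.g. t)

x has dimensions [L]; a·t has dimensions [L T^-1].
The bracketed factor must supply [L] / [L T^-1] = [T].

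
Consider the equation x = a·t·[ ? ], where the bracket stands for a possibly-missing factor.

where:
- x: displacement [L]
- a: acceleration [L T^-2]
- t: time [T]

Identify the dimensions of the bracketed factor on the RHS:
[T] — time (e.g. t)

x has dimensions [L]; a·t has dimensions [L T^-1].
The bracketed factor must supply [L] / [L T^-1] = [T].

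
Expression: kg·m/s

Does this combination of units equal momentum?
Yes

The expression kg·m/s has dimensions [L M T^-1], which is exactly momentum [L M T^-1].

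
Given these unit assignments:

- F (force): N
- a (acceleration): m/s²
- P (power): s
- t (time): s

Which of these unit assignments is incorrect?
P

The variable P (power) should have units W, not s.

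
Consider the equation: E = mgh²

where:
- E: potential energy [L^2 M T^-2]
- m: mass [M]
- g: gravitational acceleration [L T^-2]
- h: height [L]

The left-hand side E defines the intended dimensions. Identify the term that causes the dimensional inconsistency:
The right-hand side term mgh²

E has dimensions [L^2 M T^-2], but mgh² has dimensions [L^3 M T^-2], so the term mgh² is dimensionally wrong for E.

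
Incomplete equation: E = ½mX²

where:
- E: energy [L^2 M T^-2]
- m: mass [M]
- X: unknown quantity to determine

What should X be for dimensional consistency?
X = v (velocity), dimensions [L T^-1]

E has dimensions [L^2 M T^-2]; the rest of the RHS (½m) has dimensions [M].
So X² must have dimensions [L^2 T^-2], i.e. X has dimensions [L T^-1] — X = v (velocity).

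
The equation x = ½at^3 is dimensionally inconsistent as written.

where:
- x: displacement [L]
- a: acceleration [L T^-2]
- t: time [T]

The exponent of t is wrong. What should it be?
The exponent of t should be 2: x = ½at^2

The LHS x has dimensions [L]; t has dimensions [T].
As written, the RHS ½at^3 (exponent 3 on t) has dimensions [L T], which does not match.
With exponent 2, the RHS ½at^2 has dimensions [L], matching the LHS.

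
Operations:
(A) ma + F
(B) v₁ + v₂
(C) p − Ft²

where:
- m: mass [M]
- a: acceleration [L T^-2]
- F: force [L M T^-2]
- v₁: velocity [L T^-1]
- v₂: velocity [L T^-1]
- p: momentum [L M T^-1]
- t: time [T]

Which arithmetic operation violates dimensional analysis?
(C) p − Ft²

(A) ma + F: ma [L M T^-2] and F [L M T^-2] — same dimensions ✓
(B) v₁ + v₂: v₁ [L T^-1] and v₂ [L T^-1] — same dimensions ✓
(C) p − Ft²: p [L M T^-1] and Ft² [L M] — different dimensions cannot be added/subtracted ✗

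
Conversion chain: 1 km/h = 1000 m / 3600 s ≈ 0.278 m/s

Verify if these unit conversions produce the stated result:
The chain is correct (no errors).

Correct: 1 km = 1000 m, 1 h = 3600 s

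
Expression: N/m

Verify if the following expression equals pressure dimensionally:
No

The expression N/m has dimensions [M T^-2], but pressure has dimensions [L^-1 M T^-2].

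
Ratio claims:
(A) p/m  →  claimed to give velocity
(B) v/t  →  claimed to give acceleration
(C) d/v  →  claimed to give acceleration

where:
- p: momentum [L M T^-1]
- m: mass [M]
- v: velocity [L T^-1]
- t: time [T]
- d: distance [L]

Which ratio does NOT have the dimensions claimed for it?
(C) d/v does not give acceleration

(A) p/m: [L T^-1] = velocity [L T^-1] ✓
(B) v/t: [L T^-2] = acceleration [L T^-2] ✓
(C) d/v: [T] ≠ acceleration [L T^-2] ✗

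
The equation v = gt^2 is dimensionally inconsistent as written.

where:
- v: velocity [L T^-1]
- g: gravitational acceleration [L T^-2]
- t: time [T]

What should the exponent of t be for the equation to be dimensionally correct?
The exponent of t should be 1: v = gt

The LHS v has dimensions [L T^-1]; t has dimensions [T].
As written, the RHS gt^2 (exponent 2 on t) has dimensions [L], which does not match.
With exponent 1, the RHS gt has dimensions [L T^-1], matching the LHS.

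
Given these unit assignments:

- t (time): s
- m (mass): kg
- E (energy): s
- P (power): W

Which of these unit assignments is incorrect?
E

The variable E (energy) should have units J, not s.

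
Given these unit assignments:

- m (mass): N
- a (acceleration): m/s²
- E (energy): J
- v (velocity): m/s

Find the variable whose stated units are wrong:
m

The variable m (mass) should have units kg, not N.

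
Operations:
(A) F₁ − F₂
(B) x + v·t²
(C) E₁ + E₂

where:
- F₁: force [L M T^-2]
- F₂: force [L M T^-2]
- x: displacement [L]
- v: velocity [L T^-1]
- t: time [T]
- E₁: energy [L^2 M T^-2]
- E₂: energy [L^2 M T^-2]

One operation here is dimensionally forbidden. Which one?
(B) x + v·t²

(A) F₁ − F₂: F₁ [L M T^-2] and F₂ [L M T^-2] — same dimensions ✓
(B) x + v·t²: x [L] and v·t² [L T] — different dimensions cannot be added/subtracted ✗
(C) E₁ + E₂: E₁ [L^2 M T^-2] and E₂ [L^2 M T^-2] — same dimensions ✓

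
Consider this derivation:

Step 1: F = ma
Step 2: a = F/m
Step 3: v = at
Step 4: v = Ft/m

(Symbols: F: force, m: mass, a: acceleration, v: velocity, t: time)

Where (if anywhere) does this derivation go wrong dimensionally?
No step introduces an error — all steps are dimensionally consistent.

Step 1: F = ma → LHS [L M T^-2], RHS [L M T^-2] ✓
Step 2: a = F/m → LHS [L T^-2], RHS [L T^-2] ✓
Step 3: v = at → LHS [L T^-1], RHS [L T^-1] ✓
Step 4: v = Ft/m → LHS [L T^-1], RHS [L T^-1] ✓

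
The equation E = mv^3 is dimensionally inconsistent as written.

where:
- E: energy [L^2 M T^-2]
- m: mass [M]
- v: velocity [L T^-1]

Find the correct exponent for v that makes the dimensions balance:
The exponent of v should be 2: E = mv^2

The LHS E has dimensions [L^2 M T^-2]; v has dimensions [L T^-1].
As written, the RHS mv^3 (exponent 3 on v) has dimensions [L^3 M T^-3], which does not match.
With exponent 2, the RHS mv^2 has dimensions [L^2 M T^-2], matching the LHS.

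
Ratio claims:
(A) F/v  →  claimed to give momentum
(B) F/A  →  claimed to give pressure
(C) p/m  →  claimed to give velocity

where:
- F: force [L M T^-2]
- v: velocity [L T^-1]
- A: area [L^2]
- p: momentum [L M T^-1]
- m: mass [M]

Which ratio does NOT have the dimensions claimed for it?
(A) F/v does not give momentum

(A) F/v: [M T^-1] ≠ momentum [L M T^-1] ✗
(B) F/A: [L^-1 M T^-2] = pressure [L^-1 M T^-2] ✓
(C) p/m: [L T^-1] = velocity [L T^-1] ✓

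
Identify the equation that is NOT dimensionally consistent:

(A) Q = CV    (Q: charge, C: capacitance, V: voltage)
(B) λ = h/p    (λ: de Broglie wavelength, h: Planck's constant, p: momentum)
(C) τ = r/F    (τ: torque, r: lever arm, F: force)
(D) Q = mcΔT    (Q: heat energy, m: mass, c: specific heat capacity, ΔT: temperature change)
(C) τ = r/F

The equation (C) τ = r/F is dimensionally incorrect.

LHS (τ): [L^2 M T^-2]
RHS (r/F): [M^-1 T^2] ✗

The dimensions do not match. The other three equations balance.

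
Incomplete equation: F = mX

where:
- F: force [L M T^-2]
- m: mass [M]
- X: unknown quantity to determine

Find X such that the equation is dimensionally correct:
X = a (acceleration), dimensions [L T^-2]

F has dimensions [L M T^-2]; the rest of the RHS (m) has dimensions [M].
So X must have dimensions [L T^-2] — X = a (acceleration).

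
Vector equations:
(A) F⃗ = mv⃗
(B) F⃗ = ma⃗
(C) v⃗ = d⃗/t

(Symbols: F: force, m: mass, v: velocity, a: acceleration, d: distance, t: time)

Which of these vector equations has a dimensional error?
(A) F⃗ = mv⃗

(A) F⃗ = mv⃗: LHS [L M T^-2], RHS [L M T^-1] ✗ — mass times velocity is momentum, not force; should be ma⃗
(B) F⃗ = ma⃗: LHS [L M T^-2], RHS [L M T^-2] ✓ — Force and acceleration are vectors, mass is a scalar
(C) v⃗ = d⃗/t: LHS [L T^-1], RHS [L T^-1] ✓ — displacement (vector) divided by time (scalar)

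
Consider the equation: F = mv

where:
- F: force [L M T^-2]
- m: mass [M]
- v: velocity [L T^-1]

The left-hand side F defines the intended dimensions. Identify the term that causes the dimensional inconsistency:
The right-hand side term mv

F has dimensions [L M T^-2], but mv has dimensions [L M T^-1], so the term mv is dimensionally wrong for F.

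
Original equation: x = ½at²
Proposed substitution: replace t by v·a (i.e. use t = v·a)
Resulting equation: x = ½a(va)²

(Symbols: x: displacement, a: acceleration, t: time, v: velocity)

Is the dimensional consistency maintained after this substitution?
No

[t] = [T] and [v·a] = [L^2 T^-3]. These differ, so the substitution replaces a quantity by one of different dimensions and the result x = ½a(va)² has LHS [L] vs RHS [L^5 T^-8] — inconsistent.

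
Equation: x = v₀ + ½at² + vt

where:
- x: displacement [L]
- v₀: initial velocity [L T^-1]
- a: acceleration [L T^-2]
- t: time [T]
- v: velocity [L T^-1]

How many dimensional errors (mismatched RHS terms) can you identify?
1

LHS x: [L]
- v₀: [L T^-1] ✗
- ½at²: [L] ✓
- vt: [L] ✓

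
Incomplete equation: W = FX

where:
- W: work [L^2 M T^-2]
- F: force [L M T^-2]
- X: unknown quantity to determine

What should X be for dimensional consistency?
X = d (distance), dimensions [L]

W has dimensions [L^2 M T^-2]; the rest of the RHS (F) has dimensions [L M T^-2].
So X must have dimensions [L] — X = d (distance).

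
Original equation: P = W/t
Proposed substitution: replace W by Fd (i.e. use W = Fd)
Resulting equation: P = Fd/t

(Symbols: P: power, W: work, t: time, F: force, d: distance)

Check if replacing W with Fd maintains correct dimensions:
Yes

[W] = [L^2 M T^-2] and [Fd] = [L^2 M T^-2]. These match, so the substitution replaces a quantity by one of the same dimensions and the result P = Fd/t has LHS [L^2 M T^-3] vs RHS [L^2 M T^-3] — still consistent.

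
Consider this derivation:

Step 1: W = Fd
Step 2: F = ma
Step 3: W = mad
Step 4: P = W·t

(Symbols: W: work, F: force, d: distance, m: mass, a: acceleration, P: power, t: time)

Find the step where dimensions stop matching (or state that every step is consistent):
Step 4

Step 1: W = Fd → LHS [L^2 M T^-2], RHS [L^2 M T^-2] ✓
Step 2: F = ma → LHS [L M T^-2], RHS [L M T^-2] ✓
Step 3: W = mad → LHS [L^2 M T^-2], RHS [L^2 M T^-2] ✓
Step 4: P = W·t → LHS [L^2 M T^-3], RHS [L^2 M T^-1] ✗

The first dimensional inconsistency appears in step 4: P = W·t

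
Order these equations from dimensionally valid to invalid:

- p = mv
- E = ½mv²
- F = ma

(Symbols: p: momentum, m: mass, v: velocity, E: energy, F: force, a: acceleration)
Dimensionally correct: p = mv, E = ½mv², F = ma
Dimensionally incorrect: none
Ordered (correct first, then incorrect): p = mv, E = ½mv², F = ma

- p = mv: LHS [L M T^-1], RHS [L M T^-1] → correct ✓
- E = ½mv²: LHS [L^2 M T^-2], RHS [L^2 M T^-2] → correct ✓
- F = ma: LHS [L M T^-2], RHS [L M T^-2] → correct ✓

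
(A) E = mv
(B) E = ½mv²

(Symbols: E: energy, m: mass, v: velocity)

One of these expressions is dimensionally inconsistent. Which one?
(A)

(A) E = mv: LHS [L^2 M T^-2], RHS [L M T^-1] ✗
(B) E = ½mv²: LHS [L^2 M T^-2], RHS [L^2 M T^-2] ✓

Expression (A) E = mv is dimensionally incorrect.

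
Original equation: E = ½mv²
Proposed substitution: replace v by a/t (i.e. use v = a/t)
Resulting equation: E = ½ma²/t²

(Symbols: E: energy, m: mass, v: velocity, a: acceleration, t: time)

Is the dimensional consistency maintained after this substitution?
No

[v] = [L T^-1] and [a/t] = [L T^-3]. These differ, so the substitution replaces a quantity by one of different dimensions and the result E = ½ma²/t² has LHS [L^2 M T^-2] vs RHS [L^2 M T^-6] — inconsistent.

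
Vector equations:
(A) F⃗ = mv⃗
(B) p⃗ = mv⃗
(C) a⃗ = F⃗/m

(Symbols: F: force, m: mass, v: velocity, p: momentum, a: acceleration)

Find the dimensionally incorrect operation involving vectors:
(A) F⃗ = mv⃗

(A) F⃗ = mv⃗: LHS [L M T^-2], RHS [L M T^-1] ✗ — mass times velocity is momentum, not force; should be ma⃗
(B) p⃗ = mv⃗: LHS [L M T^-1], RHS [L M T^-1] ✓ — mass (scalar) times velocity (vector)
(C) a⃗ = F⃗/m: LHS [L T^-2], RHS [L T^-2] ✓ — force (vector) divided by mass (scalar)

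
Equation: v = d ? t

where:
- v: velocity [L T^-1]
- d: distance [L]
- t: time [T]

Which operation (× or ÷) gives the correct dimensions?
division (÷): v = d ÷ t

v [L T^-1]; d [L]; t [T].
d × t → [L T] ✗
d ÷ t → [L T^-1] ✓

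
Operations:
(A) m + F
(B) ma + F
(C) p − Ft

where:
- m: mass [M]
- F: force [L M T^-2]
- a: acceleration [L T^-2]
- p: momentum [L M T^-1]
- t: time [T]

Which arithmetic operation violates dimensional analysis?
(A) m + F

(A) m + F: m [M] and F [L M T^-2] — different dimensions cannot be added/subtracted ✗
(B) ma + F: ma [L M T^-2] and F [L M T^-2] — same dimensions ✓
(C) p − Ft: p [L M T^-1] and Ft [L M T^-1] — same dimensions ✓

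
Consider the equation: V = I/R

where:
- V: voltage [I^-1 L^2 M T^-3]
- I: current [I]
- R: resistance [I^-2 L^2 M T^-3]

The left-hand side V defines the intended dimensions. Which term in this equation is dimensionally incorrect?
The right-hand side term I/R

V has dimensions [I^-1 L^2 M T^-3], but I/R has dimensions [I^3 L^-2 M^-1 T^3], so the term I/R is dimensionally wrong for V.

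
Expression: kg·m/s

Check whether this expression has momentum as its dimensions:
Yes

The expression kg·m/s has dimensions [L M T^-1], which is exactly momentum [L M T^-1].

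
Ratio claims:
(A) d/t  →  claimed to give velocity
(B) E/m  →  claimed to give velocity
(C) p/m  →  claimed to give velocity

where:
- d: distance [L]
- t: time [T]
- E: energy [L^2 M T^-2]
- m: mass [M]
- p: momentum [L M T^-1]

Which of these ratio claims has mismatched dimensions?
(B) E/m does not give velocity

(A) d/t: [L T^-1] = velocity [L T^-1] ✓
(B) E/m: [L^2 T^-2] ≠ velocity [L T^-1] ✗
(C) p/m: [L T^-1] = velocity [L T^-1] ✓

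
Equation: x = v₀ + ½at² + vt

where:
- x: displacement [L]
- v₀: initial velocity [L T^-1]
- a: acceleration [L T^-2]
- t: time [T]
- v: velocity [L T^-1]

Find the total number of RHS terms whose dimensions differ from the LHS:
1

LHS x: [L]
- v₀: [L T^-1] ✗
- ½at²: [L] ✓
- vt: [L] ✓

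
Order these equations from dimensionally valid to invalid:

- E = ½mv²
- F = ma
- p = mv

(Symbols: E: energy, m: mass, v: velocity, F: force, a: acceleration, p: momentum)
Dimensionally correct: E = ½mv², F = ma, p = mv
Dimensionally incorrect: none
Ordered (correct first, then incorrect): E = ½mv², F = ma, p = mv

- E = ½mv²: LHS [L^2 M T^-2], RHS [L^2 M T^-2] → correct ✓
- F = ma: LHS [L M T^-2], RHS [L M T^-2] → correct ✓
- p = mv: LHS [L M T^-1], RHS [L M T^-1] → correct ✓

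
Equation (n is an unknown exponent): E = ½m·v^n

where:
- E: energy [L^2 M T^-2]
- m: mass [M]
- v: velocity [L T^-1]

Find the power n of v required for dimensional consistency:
n = 2

E has dimensions [L^2 M T^-2]; v has dimensions [L T^-1].
The rest of the RHS has dimensions [M], so v^n must supply [L^2 T^-2].
With n = 2: ½m·v^2 has dimensions [L^2 M T^-2], matching the LHS ✓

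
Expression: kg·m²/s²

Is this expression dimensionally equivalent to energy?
Yes

The expression kg·m²/s² has dimensions [L^2 M T^-2], which is exactly energy [L^2 M T^-2].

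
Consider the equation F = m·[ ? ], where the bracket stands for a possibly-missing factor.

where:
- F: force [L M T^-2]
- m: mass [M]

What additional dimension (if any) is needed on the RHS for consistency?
[L T^-2] — acceleration (e.g. a)

F has dimensions [L M T^-2]; m has dimensions [M].
The bracketed factor must supply [L M T^-2] / [M] = [L T^-2].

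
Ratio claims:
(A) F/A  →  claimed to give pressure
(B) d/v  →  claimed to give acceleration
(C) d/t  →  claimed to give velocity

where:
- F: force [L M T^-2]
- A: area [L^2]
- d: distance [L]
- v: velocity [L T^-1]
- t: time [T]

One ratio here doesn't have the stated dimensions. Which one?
(B) d/v does not give acceleration

(A) F/A: [L^-1 M T^-2] = pressure [L^-1 M T^-2] ✓
(B) d/v: [T] ≠ acceleration [L T^-2] ✗
(C) d/t: [L T^-1] = velocity [L T^-1] ✓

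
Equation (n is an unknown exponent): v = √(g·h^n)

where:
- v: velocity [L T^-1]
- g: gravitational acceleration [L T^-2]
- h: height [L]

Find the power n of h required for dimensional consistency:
n = 1

v has dimensions [L T^-1]; h has dimensions [L].
With n = 1: √(g·h^1) has dimensions [L T^-1], matching the LHS ✓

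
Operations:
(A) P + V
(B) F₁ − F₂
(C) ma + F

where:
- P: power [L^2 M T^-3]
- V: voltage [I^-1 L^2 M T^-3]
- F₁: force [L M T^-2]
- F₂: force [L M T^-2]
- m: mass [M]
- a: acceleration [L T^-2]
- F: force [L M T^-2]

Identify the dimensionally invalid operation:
(A) P + V

(A) P + V: P [L^2 M T^-3] and V [I^-1 L^2 M T^-3] — different dimensions cannot be added/subtracted ✗
(B) F₁ − F₂: F₁ [L M T^-2] and F₂ [L M T^-2] — same dimensions ✓
(C) ma + F: ma [L M T^-2] and F [L M T^-2] — same dimensions ✓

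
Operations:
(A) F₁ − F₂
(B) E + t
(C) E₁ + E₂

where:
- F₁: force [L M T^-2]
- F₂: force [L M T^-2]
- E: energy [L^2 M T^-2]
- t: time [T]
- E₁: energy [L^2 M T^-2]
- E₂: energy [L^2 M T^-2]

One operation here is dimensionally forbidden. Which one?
(B) E + t

(A) F₁ − F₂: F₁ [L M T^-2] and F₂ [L M T^-2] — same dimensions ✓
(B) E + t: E [L^2 M T^-2] and t [T] — different dimensions cannot be added/subtracted ✗
(C) E₁ + E₂: E₁ [L^2 M T^-2] and E₂ [L^2 M T^-2] — same dimensions ✓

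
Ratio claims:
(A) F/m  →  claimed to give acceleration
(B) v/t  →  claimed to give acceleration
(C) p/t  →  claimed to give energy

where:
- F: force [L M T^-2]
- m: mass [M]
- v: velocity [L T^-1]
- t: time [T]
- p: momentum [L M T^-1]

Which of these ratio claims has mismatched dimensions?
(C) p/t does not give energy

(A) F/m: [L T^-2] = acceleration [L T^-2] ✓
(B) v/t: [L T^-2] = acceleration [L T^-2] ✓
(C) p/t: [L M T^-2] ≠ energy [L^2 M T^-2] ✗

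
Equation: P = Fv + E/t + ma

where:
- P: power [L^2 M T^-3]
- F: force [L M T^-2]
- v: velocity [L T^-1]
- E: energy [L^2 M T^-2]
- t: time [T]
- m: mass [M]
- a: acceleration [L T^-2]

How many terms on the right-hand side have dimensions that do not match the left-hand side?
1

LHS P: [L^2 M T^-3]
- Fv: [L^2 M T^-3] ✓
- E/t: [L^2 M T^-3] ✓
- ma: [L M T^-2] ✗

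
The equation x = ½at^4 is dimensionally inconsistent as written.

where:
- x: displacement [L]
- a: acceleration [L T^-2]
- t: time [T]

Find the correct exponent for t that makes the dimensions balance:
The exponent of t should be 2: x = ½at^2

The LHS x has dimensions [L]; t has dimensions [T].
As written, the RHS ½at^4 (exponent 4 on t) has dimensions [L T^2], which does not match.
With exponent 2, the RHS ½at^2 has dimensions [L], matching the LHS.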